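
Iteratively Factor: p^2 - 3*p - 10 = (p - 5)*(p + 2)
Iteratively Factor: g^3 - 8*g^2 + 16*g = (g - 4)*(g^2 - 4*g) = g*(g - 4)*(g - 4)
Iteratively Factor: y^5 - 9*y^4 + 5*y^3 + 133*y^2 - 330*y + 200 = (y + 4)*(y^4 - 13*y^3 + 57*y^2 - 95*y + 50) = (y - 5)*(y + 4)*(y^3 - 8*y^2 + 17*y - 10) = (y - 5)*(y - 2)*(y + 4)*(y^2 - 6*y + 5) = (y - 5)*(y - 2)*(y - 1)*(y + 4)*(y - 5)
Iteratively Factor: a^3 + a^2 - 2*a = (a - 1)*(a^2 + 2*a) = (a - 1)*(a + 2)*(a)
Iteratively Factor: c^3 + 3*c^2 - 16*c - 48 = (c + 4)*(c^2 - c - 12) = (c - 4)*(c + 4)*(c + 3)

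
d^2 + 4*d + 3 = (d + 1)*(d + 3)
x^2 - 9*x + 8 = (x - 8)*(x - 1)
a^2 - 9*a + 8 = (a - 8)*(a - 1)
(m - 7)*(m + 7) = m^2 - 49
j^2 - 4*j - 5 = (j - 5)*(j + 1)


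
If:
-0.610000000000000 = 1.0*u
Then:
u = -0.61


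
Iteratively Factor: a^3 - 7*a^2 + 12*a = (a - 3)*(a^2 - 4*a) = a*(a - 3)*(a - 4)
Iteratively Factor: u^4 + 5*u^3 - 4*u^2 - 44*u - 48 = (u + 4)*(u^3 + u^2 - 8*u - 12) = (u + 2)*(u + 4)*(u^2 - u - 6) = (u + 2)^2*(u + 4)*(u - 3)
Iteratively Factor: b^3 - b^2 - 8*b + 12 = (b - 2)*(b^2 + b - 6) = (b - 2)^2*(b + 3)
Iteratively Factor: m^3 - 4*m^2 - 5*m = (m)*(m^2 - 4*m - 5) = m*(m - 5)*(m + 1)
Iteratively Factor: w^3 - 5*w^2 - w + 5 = (w - 5)*(w^2 - 1) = (w - 5)*(w + 1)*(w - 1)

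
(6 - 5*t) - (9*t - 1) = 7 - 14*t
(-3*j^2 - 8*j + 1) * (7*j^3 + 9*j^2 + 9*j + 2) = -21*j^5 - 83*j^4 - 92*j^3 - 69*j^2 - 7*j + 2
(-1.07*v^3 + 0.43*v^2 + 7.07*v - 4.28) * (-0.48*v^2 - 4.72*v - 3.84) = 0.5136*v^5 + 4.844*v^4 - 1.3144*v^3 - 32.9672*v^2 - 6.9472*v + 16.4352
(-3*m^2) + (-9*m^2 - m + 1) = -12*m^2 - m + 1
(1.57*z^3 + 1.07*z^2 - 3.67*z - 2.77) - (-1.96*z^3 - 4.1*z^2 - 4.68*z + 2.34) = 3.53*z^3 + 5.17*z^2 + 1.01*z - 5.11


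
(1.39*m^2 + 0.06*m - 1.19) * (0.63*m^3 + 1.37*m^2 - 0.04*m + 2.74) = 0.8757*m^5 + 1.9421*m^4 - 0.7231*m^3 + 2.1759*m^2 + 0.212*m - 3.2606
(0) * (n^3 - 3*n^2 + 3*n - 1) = 0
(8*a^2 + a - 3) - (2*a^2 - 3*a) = 6*a^2 + 4*a - 3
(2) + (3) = 5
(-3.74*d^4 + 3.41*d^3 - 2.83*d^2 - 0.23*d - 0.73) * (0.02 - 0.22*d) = 0.8228*d^5 - 0.825*d^4 + 0.6908*d^3 - 0.00600000000000001*d^2 + 0.156*d - 0.0146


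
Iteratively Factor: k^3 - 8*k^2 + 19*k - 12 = (k - 1)*(k^2 - 7*k + 12) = (k - 3)*(k - 1)*(k - 4)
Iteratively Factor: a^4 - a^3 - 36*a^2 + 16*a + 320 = (a - 4)*(a^3 + 3*a^2 - 24*a - 80) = (a - 4)*(a + 4)*(a^2 - a - 20) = (a - 5)*(a - 4)*(a + 4)*(a + 4)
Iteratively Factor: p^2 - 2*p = (p - 2)*(p)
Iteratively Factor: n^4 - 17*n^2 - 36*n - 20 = (n + 2)*(n^3 - 2*n^2 - 13*n - 10) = (n - 5)*(n + 2)*(n^2 + 3*n + 2) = (n - 5)*(n + 1)*(n + 2)*(n + 2)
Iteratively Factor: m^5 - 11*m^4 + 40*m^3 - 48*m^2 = (m)*(m^4 - 11*m^3 + 40*m^2 - 48*m) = m*(m - 3)*(m^3 - 8*m^2 + 16*m) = m*(m - 4)*(m - 3)*(m^2 - 4*m) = m^2*(m - 4)*(m - 3)*(m - 4)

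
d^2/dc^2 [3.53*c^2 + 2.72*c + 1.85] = 7.06000000000000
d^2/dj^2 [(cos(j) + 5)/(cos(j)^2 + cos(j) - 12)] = (-9*(1 - cos(2*j))^2*cos(j) - 19*(1 - cos(2*j))^2 - 661*cos(j) - 530*cos(2*j) - 93*cos(3*j) + 2*cos(5*j) + 162)/(4*(cos(j) - 3)^3*(cos(j) + 4)^3)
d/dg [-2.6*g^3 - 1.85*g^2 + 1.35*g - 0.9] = -7.8*g^2 - 3.7*g + 1.35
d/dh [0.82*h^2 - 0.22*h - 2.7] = 1.64*h - 0.22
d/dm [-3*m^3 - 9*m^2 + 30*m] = -9*m^2 - 18*m + 30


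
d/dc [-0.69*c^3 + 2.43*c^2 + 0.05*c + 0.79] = -2.07*c^2 + 4.86*c + 0.05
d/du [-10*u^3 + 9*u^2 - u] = -30*u^2 + 18*u - 1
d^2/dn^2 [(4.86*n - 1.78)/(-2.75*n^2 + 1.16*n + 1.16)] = ((4.86*n - 1.78)*(5.5*n - 1.16)*(11.0*n - 2.32) + (80.19*n - 21.0652)*(-2.75*n^2 + 1.16*n + 1.16))/(-2.75*n^2 + 1.16*n + 1.16)^3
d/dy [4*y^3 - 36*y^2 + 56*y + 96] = 12*y^2 - 72*y + 56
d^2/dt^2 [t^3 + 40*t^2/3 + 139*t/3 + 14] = 6*t + 80/3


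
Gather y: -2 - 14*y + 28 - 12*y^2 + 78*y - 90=-12*y^2 + 64*y - 64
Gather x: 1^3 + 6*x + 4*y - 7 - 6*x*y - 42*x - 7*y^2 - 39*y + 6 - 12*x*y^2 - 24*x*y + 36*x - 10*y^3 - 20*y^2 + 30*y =x*(-12*y^2 - 30*y) - 10*y^3 - 27*y^2 - 5*y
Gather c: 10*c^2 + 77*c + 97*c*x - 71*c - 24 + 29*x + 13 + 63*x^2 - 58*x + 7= 10*c^2 + c*(97*x + 6) + 63*x^2 - 29*x - 4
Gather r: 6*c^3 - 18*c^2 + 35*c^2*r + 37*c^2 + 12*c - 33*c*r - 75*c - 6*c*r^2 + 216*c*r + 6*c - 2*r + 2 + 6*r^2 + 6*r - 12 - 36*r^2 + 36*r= 6*c^3 + 19*c^2 - 57*c + r^2*(-6*c - 30) + r*(35*c^2 + 183*c + 40) - 10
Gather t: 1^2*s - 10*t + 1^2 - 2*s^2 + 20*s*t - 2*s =-2*s^2 - s + t*(20*s - 10) + 1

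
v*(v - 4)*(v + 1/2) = v^3 - 7*v^2/2 - 2*v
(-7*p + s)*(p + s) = -7*p^2 - 6*p*s + s^2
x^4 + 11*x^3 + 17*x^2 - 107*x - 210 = (x - 3)*(x + 2)*(x + 5)*(x + 7)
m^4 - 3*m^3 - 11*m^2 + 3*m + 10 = (m - 5)*(m - 1)*(m + 1)*(m + 2)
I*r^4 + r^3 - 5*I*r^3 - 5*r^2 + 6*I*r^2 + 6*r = r*(r - 3)*(r - 2)*(I*r + 1)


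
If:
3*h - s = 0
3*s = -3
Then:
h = -1/3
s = -1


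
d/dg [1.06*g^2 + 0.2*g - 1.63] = 2.12*g + 0.2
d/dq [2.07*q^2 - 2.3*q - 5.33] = 4.14*q - 2.3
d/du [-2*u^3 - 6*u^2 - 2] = 6*u*(-u - 2)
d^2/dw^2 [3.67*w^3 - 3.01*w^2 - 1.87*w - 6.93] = 22.02*w - 6.02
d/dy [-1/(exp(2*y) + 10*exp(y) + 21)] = 2*(exp(y) + 5)*exp(y)/(exp(2*y) + 10*exp(y) + 21)^2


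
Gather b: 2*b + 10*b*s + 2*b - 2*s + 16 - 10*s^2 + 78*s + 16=b*(10*s + 4) - 10*s^2 + 76*s + 32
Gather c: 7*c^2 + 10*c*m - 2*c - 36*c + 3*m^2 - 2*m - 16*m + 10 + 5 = 7*c^2 + c*(10*m - 38) + 3*m^2 - 18*m + 15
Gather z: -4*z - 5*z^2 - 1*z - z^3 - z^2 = -z^3 - 6*z^2 - 5*z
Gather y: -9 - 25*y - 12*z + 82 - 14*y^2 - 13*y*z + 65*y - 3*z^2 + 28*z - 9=-14*y^2 + y*(40 - 13*z) - 3*z^2 + 16*z + 64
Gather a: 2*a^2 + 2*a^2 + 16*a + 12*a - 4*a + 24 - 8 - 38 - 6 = 4*a^2 + 24*a - 28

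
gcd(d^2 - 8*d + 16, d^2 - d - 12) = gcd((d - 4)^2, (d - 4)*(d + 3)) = d - 4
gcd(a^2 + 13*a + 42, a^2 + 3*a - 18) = a + 6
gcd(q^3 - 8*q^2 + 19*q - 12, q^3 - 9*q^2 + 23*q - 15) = q^2 - 4*q + 3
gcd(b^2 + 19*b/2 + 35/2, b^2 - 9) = 1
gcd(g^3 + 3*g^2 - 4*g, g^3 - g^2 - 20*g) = g^2 + 4*g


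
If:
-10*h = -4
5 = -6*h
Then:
No Solution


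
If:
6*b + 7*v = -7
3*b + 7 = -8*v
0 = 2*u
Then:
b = -7/27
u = 0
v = -7/9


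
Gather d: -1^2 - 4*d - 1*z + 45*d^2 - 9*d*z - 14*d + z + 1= 45*d^2 + d*(-9*z - 18)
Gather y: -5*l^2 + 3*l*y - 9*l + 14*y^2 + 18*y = -5*l^2 - 9*l + 14*y^2 + y*(3*l + 18)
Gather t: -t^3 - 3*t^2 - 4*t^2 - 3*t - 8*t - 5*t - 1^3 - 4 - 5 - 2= -t^3 - 7*t^2 - 16*t - 12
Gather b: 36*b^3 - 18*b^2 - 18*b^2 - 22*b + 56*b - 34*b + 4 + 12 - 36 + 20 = 36*b^3 - 36*b^2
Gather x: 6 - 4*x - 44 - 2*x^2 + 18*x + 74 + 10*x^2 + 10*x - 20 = 8*x^2 + 24*x + 16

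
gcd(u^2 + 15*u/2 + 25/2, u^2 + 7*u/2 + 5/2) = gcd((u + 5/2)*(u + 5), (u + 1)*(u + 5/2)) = u + 5/2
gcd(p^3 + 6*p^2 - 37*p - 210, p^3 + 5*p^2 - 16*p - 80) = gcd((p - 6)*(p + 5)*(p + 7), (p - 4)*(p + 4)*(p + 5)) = p + 5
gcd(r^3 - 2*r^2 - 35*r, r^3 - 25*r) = r^2 + 5*r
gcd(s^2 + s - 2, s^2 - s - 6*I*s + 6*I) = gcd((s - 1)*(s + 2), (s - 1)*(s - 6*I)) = s - 1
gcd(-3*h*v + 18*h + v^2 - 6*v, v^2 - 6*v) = v - 6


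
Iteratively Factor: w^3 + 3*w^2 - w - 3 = (w + 1)*(w^2 + 2*w - 3) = (w + 1)*(w + 3)*(w - 1)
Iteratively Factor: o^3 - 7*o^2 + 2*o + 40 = (o - 4)*(o^2 - 3*o - 10) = (o - 4)*(o + 2)*(o - 5)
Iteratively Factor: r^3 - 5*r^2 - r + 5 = (r + 1)*(r^2 - 6*r + 5) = (r - 5)*(r + 1)*(r - 1)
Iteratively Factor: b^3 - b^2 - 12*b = (b - 4)*(b^2 + 3*b) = (b - 4)*(b + 3)*(b)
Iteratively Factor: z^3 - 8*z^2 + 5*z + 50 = (z - 5)*(z^2 - 3*z - 10) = (z - 5)^2*(z + 2)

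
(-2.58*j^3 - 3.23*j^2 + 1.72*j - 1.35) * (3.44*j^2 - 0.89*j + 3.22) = -8.8752*j^5 - 8.815*j^4 + 0.483899999999998*j^3 - 16.5754*j^2 + 6.7399*j - 4.347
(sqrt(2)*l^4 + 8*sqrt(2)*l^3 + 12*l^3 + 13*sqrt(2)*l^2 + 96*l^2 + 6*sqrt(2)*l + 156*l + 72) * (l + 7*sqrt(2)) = sqrt(2)*l^5 + 8*sqrt(2)*l^4 + 26*l^4 + 97*sqrt(2)*l^3 + 208*l^3 + 338*l^2 + 678*sqrt(2)*l^2 + 156*l + 1092*sqrt(2)*l + 504*sqrt(2)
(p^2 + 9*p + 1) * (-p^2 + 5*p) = -p^4 - 4*p^3 + 44*p^2 + 5*p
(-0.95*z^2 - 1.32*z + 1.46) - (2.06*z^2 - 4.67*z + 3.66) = -3.01*z^2 + 3.35*z - 2.2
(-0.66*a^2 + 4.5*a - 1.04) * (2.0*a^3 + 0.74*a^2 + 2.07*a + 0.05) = -1.32*a^5 + 8.5116*a^4 - 0.1162*a^3 + 8.5124*a^2 - 1.9278*a - 0.052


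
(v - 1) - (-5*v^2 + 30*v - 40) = 5*v^2 - 29*v + 39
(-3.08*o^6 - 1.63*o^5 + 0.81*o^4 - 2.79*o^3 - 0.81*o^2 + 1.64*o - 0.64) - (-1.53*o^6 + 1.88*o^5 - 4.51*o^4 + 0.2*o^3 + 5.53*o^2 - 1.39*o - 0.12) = -1.55*o^6 - 3.51*o^5 + 5.32*o^4 - 2.99*o^3 - 6.34*o^2 + 3.03*o - 0.52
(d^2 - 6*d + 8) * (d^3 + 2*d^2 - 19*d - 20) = d^5 - 4*d^4 - 23*d^3 + 110*d^2 - 32*d - 160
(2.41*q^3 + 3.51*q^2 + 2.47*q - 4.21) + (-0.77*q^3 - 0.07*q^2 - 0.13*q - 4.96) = 1.64*q^3 + 3.44*q^2 + 2.34*q - 9.17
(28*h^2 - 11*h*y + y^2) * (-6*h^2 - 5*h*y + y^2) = -168*h^4 - 74*h^3*y + 77*h^2*y^2 - 16*h*y^3 + y^4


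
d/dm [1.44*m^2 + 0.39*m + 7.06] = 2.88*m + 0.39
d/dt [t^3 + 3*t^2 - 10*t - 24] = 3*t^2 + 6*t - 10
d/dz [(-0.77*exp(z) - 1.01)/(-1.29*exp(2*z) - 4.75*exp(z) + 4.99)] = (-(0.77*exp(z) + 1.01)*(2.58*exp(z) + 4.75) + 0.9933*exp(2*z) + 3.6575*exp(z) - 3.8423)*exp(z)/(1.29*exp(2*z) + 4.75*exp(z) - 4.99)^2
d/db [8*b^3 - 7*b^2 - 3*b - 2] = 24*b^2 - 14*b - 3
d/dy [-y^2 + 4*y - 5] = 4 - 2*y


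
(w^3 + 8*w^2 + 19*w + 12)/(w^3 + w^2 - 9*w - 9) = (w + 4)/(w - 3)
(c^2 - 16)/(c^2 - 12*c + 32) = (c + 4)/(c - 8)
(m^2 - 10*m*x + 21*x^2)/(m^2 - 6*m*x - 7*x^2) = (m - 3*x)/(m + x)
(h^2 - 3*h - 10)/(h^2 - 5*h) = (h + 2)/h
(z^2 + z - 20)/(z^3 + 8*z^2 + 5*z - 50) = (z - 4)/(z^2 + 3*z - 10)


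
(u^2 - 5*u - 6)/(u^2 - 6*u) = (u + 1)/u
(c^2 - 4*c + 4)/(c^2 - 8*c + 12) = (c - 2)/(c - 6)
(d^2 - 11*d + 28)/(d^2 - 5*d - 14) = (d - 4)/(d + 2)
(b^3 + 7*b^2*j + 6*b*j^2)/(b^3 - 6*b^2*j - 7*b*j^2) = (b + 6*j)/(b - 7*j)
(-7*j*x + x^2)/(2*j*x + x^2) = (-7*j + x)/(2*j + x)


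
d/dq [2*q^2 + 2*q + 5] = 4*q + 2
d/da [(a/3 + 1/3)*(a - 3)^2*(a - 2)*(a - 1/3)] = 5*a^4/3 - 88*a^3/9 + 46*a^2/3 - 8*a/9 - 19/3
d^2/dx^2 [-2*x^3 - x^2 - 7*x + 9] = -12*x - 2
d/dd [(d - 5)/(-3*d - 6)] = -7/(3*(d + 2)^2)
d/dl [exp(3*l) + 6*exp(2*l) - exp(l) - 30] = (3*exp(2*l) + 12*exp(l) - 1)*exp(l)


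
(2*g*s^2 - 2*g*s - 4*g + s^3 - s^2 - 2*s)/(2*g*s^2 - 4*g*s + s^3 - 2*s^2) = (s + 1)/s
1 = 1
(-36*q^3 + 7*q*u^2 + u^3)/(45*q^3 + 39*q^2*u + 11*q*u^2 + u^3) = (-12*q^2 + 4*q*u + u^2)/(15*q^2 + 8*q*u + u^2)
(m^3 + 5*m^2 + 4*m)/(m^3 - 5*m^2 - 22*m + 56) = m*(m + 1)/(m^2 - 9*m + 14)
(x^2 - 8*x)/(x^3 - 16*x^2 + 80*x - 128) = x/(x^2 - 8*x + 16)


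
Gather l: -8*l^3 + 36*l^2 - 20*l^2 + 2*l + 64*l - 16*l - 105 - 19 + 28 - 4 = -8*l^3 + 16*l^2 + 50*l - 100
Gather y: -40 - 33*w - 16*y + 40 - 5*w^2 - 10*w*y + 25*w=-5*w^2 - 8*w + y*(-10*w - 16)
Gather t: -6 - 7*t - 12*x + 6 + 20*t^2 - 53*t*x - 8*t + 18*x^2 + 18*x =20*t^2 + t*(-53*x - 15) + 18*x^2 + 6*x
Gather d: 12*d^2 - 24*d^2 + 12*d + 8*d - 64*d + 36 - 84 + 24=-12*d^2 - 44*d - 24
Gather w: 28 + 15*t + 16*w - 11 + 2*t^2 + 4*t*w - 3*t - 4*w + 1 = 2*t^2 + 12*t + w*(4*t + 12) + 18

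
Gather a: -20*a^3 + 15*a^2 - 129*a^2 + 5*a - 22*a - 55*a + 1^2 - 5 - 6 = -20*a^3 - 114*a^2 - 72*a - 10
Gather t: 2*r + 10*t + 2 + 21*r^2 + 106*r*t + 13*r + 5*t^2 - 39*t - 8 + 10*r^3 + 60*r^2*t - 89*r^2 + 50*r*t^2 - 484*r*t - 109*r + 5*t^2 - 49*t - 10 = 10*r^3 - 68*r^2 - 94*r + t^2*(50*r + 10) + t*(60*r^2 - 378*r - 78) - 16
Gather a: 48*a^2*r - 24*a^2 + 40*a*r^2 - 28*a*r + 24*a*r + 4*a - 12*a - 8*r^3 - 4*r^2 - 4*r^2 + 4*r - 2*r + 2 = a^2*(48*r - 24) + a*(40*r^2 - 4*r - 8) - 8*r^3 - 8*r^2 + 2*r + 2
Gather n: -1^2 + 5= 4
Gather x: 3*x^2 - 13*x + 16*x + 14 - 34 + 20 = 3*x^2 + 3*x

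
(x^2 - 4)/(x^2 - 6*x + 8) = (x + 2)/(x - 4)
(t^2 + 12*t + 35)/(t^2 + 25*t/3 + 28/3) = 3*(t + 5)/(3*t + 4)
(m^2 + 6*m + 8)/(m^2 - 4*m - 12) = (m + 4)/(m - 6)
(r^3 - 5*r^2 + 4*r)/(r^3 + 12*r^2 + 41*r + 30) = r*(r^2 - 5*r + 4)/(r^3 + 12*r^2 + 41*r + 30)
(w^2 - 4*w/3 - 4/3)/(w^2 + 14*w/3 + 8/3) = (w - 2)/(w + 4)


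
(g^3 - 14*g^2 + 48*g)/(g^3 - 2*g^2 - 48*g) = (g - 6)/(g + 6)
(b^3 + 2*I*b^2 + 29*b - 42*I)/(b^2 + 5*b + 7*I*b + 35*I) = (b^2 - 5*I*b - 6)/(b + 5)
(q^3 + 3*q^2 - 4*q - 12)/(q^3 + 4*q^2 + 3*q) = (q^2 - 4)/(q*(q + 1))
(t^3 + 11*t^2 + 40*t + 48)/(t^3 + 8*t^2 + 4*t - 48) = (t^2 + 7*t + 12)/(t^2 + 4*t - 12)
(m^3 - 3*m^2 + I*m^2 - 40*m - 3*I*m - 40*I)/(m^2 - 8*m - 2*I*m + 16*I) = (m^2 + m*(5 + I) + 5*I)/(m - 2*I)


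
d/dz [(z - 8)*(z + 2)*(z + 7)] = 3*z^2 + 2*z - 58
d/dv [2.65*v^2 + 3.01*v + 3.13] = 5.3*v + 3.01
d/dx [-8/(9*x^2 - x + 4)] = 8*(18*x - 1)/(9*x^2 - x + 4)^2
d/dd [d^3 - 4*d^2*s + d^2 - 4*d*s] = 3*d^2 - 8*d*s + 2*d - 4*s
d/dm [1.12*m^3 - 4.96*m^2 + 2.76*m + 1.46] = 3.36*m^2 - 9.92*m + 2.76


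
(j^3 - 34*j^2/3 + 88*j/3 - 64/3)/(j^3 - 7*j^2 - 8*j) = (3*j^2 - 10*j + 8)/(3*j*(j + 1))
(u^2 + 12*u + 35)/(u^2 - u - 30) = (u + 7)/(u - 6)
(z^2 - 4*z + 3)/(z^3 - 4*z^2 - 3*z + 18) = (z - 1)/(z^2 - z - 6)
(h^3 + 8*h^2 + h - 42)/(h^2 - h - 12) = (h^2 + 5*h - 14)/(h - 4)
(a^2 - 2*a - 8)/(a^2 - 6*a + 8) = (a + 2)/(a - 2)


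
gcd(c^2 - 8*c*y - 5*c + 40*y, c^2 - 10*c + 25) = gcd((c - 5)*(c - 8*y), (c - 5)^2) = c - 5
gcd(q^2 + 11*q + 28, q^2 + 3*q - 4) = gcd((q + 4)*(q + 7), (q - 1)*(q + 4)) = q + 4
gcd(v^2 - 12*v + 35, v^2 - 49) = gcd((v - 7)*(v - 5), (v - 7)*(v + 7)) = v - 7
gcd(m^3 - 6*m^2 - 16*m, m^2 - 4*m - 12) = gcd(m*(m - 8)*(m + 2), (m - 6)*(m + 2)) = m + 2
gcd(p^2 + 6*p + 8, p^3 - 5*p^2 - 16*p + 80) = p + 4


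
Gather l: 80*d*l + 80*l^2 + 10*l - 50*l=80*l^2 + l*(80*d - 40)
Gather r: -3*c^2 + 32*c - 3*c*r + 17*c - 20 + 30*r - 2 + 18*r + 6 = -3*c^2 + 49*c + r*(48 - 3*c) - 16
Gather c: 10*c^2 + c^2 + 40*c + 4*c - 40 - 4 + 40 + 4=11*c^2 + 44*c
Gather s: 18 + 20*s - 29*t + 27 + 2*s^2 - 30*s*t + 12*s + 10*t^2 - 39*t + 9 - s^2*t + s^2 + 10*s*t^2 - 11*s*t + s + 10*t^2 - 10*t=s^2*(3 - t) + s*(10*t^2 - 41*t + 33) + 20*t^2 - 78*t + 54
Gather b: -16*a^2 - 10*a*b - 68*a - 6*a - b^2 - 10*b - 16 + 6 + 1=-16*a^2 - 74*a - b^2 + b*(-10*a - 10) - 9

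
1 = 1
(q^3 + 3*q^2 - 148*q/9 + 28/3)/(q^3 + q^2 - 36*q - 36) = (q^2 - 3*q + 14/9)/(q^2 - 5*q - 6)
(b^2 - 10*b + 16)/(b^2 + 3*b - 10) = (b - 8)/(b + 5)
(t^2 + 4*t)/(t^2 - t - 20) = t/(t - 5)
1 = 1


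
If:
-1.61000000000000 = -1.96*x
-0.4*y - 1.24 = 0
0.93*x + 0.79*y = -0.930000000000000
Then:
No Solution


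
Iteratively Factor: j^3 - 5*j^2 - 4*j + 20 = (j - 2)*(j^2 - 3*j - 10) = (j - 2)*(j + 2)*(j - 5)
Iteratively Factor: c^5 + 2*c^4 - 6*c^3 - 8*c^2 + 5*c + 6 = (c + 3)*(c^4 - c^3 - 3*c^2 + c + 2) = (c + 1)*(c + 3)*(c^3 - 2*c^2 - c + 2) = (c + 1)^2*(c + 3)*(c^2 - 3*c + 2) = (c - 1)*(c + 1)^2*(c + 3)*(c - 2)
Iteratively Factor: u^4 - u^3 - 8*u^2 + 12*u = (u + 3)*(u^3 - 4*u^2 + 4*u) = (u - 2)*(u + 3)*(u^2 - 2*u) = u*(u - 2)*(u + 3)*(u - 2)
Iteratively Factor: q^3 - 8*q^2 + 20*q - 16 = (q - 4)*(q^2 - 4*q + 4) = (q - 4)*(q - 2)*(q - 2)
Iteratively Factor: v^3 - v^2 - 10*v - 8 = (v - 4)*(v^2 + 3*v + 2) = (v - 4)*(v + 2)*(v + 1)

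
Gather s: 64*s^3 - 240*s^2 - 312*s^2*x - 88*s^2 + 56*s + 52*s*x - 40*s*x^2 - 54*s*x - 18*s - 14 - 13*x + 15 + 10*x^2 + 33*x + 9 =64*s^3 + s^2*(-312*x - 328) + s*(-40*x^2 - 2*x + 38) + 10*x^2 + 20*x + 10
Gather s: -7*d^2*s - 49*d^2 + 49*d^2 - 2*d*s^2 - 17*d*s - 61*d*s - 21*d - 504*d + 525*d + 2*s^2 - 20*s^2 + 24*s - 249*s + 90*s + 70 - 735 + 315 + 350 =s^2*(-2*d - 18) + s*(-7*d^2 - 78*d - 135)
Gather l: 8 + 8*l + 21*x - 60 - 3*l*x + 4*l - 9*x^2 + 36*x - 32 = l*(12 - 3*x) - 9*x^2 + 57*x - 84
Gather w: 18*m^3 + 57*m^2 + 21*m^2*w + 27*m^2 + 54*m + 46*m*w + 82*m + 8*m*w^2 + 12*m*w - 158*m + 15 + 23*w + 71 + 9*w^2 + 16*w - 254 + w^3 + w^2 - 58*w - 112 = 18*m^3 + 84*m^2 - 22*m + w^3 + w^2*(8*m + 10) + w*(21*m^2 + 58*m - 19) - 280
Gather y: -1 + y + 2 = y + 1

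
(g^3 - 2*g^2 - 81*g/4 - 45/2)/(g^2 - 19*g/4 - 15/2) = (4*g^2 + 16*g + 15)/(4*g + 5)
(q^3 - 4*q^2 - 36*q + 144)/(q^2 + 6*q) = q - 10 + 24/q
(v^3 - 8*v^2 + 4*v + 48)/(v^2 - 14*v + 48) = (v^2 - 2*v - 8)/(v - 8)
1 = 1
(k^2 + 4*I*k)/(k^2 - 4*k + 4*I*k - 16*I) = k/(k - 4)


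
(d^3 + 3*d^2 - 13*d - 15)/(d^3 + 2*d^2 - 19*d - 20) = (d - 3)/(d - 4)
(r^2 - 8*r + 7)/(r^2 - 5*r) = (r^2 - 8*r + 7)/(r*(r - 5))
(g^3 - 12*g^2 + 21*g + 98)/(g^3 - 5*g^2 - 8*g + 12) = (g^2 - 14*g + 49)/(g^2 - 7*g + 6)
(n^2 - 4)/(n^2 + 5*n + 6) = (n - 2)/(n + 3)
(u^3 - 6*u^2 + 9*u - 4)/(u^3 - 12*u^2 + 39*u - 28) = (u - 1)/(u - 7)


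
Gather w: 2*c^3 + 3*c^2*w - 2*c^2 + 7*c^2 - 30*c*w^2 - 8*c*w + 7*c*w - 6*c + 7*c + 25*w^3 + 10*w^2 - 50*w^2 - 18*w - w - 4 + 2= 2*c^3 + 5*c^2 + c + 25*w^3 + w^2*(-30*c - 40) + w*(3*c^2 - c - 19) - 2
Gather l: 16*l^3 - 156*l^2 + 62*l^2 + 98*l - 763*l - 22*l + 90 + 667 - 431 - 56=16*l^3 - 94*l^2 - 687*l + 270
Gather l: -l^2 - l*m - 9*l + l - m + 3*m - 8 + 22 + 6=-l^2 + l*(-m - 8) + 2*m + 20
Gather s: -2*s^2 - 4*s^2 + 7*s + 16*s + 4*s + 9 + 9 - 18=-6*s^2 + 27*s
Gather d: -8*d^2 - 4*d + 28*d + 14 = -8*d^2 + 24*d + 14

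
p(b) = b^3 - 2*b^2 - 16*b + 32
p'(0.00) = -16.00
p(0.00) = 32.00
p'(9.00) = 191.00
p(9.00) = 455.00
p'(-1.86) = 1.82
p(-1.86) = 48.41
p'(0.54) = -17.29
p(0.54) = 22.93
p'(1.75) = -13.81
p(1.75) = 3.23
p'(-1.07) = -8.29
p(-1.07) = 45.61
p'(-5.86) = 110.46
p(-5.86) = -144.15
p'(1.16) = -16.60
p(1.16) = 12.31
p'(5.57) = 54.79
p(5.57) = 53.64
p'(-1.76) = 0.33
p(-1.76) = 48.51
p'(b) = 3*b^2 - 4*b - 16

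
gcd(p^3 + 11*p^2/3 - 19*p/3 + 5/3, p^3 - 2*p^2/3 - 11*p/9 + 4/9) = p - 1/3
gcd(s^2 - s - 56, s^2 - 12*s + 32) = s - 8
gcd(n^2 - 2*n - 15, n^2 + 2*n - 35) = n - 5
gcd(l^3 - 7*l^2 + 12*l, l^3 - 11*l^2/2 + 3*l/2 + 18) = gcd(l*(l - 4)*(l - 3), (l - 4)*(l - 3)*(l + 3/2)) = l^2 - 7*l + 12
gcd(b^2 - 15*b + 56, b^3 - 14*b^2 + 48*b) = b - 8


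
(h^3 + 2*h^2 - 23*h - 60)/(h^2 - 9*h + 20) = (h^2 + 7*h + 12)/(h - 4)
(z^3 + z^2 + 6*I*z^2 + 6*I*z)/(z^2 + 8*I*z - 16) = z*(z^2 + z + 6*I*z + 6*I)/(z^2 + 8*I*z - 16)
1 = 1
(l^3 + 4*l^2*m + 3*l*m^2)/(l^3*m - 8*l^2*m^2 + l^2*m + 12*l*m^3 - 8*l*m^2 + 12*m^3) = l*(l^2 + 4*l*m + 3*m^2)/(m*(l^3 - 8*l^2*m + l^2 + 12*l*m^2 - 8*l*m + 12*m^2))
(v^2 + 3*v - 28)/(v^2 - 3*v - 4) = (v + 7)/(v + 1)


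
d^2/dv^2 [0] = 0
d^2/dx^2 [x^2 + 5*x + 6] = 2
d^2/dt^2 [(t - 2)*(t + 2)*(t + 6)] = 6*t + 12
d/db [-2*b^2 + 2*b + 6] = 2 - 4*b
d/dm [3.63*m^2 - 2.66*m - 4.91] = 7.26*m - 2.66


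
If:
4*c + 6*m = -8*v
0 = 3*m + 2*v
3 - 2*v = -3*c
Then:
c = -3/5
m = -2/5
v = 3/5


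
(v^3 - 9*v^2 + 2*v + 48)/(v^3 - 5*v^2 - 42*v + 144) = (v + 2)/(v + 6)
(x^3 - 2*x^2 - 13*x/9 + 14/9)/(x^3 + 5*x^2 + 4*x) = (x^2 - 3*x + 14/9)/(x*(x + 4))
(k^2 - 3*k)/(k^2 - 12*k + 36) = k*(k - 3)/(k^2 - 12*k + 36)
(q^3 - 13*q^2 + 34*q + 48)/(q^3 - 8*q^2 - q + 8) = (q - 6)/(q - 1)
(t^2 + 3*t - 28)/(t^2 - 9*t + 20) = (t + 7)/(t - 5)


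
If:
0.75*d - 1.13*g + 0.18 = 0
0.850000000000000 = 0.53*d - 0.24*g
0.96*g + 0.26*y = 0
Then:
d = 2.40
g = 1.75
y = -6.46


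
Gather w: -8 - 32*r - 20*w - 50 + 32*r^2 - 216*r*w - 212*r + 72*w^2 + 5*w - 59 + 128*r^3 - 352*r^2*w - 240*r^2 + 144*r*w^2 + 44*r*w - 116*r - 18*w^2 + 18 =128*r^3 - 208*r^2 - 360*r + w^2*(144*r + 54) + w*(-352*r^2 - 172*r - 15) - 99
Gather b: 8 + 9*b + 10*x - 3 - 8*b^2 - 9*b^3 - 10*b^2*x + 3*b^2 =-9*b^3 + b^2*(-10*x - 5) + 9*b + 10*x + 5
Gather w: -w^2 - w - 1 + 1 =-w^2 - w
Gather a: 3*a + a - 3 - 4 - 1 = 4*a - 8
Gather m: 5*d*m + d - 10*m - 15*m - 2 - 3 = d + m*(5*d - 25) - 5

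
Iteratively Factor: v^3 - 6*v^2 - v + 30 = (v - 5)*(v^2 - v - 6) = (v - 5)*(v + 2)*(v - 3)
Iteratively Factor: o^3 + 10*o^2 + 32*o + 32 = (o + 4)*(o^2 + 6*o + 8) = (o + 2)*(o + 4)*(o + 4)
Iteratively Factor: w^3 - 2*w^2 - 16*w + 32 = (w - 4)*(w^2 + 2*w - 8) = (w - 4)*(w - 2)*(w + 4)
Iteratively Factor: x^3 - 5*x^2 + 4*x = (x - 1)*(x^2 - 4*x) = (x - 4)*(x - 1)*(x)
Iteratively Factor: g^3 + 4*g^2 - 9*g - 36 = (g + 4)*(g^2 - 9) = (g + 3)*(g + 4)*(g - 3)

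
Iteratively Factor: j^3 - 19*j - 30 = (j + 2)*(j^2 - 2*j - 15) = (j + 2)*(j + 3)*(j - 5)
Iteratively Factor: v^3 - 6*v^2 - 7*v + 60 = (v + 3)*(v^2 - 9*v + 20) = (v - 4)*(v + 3)*(v - 5)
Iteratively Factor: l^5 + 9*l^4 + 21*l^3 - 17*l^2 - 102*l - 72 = (l + 3)*(l^4 + 6*l^3 + 3*l^2 - 26*l - 24) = (l - 2)*(l + 3)*(l^3 + 8*l^2 + 19*l + 12) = (l - 2)*(l + 3)*(l + 4)*(l^2 + 4*l + 3) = (l - 2)*(l + 1)*(l + 3)*(l + 4)*(l + 3)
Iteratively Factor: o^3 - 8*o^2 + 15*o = (o)*(o^2 - 8*o + 15) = o*(o - 5)*(o - 3)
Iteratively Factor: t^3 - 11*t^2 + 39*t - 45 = (t - 3)*(t^2 - 8*t + 15) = (t - 3)^2*(t - 5)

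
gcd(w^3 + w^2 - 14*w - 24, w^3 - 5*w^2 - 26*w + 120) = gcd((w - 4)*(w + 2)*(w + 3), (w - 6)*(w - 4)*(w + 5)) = w - 4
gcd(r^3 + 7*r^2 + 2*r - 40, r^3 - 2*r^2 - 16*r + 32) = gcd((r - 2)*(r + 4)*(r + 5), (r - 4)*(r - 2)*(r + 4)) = r^2 + 2*r - 8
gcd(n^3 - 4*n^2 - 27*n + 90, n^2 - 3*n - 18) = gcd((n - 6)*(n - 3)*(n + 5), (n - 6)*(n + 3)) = n - 6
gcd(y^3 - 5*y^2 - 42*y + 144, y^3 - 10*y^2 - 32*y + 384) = y^2 - 2*y - 48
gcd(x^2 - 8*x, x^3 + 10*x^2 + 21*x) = x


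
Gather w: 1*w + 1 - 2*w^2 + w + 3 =-2*w^2 + 2*w + 4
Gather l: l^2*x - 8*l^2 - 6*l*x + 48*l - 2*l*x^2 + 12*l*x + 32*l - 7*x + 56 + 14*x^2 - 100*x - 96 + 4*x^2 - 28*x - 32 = l^2*(x - 8) + l*(-2*x^2 + 6*x + 80) + 18*x^2 - 135*x - 72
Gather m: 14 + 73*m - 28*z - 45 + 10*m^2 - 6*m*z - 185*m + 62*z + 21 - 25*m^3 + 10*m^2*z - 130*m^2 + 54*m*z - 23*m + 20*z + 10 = -25*m^3 + m^2*(10*z - 120) + m*(48*z - 135) + 54*z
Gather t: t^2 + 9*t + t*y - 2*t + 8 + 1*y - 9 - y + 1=t^2 + t*(y + 7)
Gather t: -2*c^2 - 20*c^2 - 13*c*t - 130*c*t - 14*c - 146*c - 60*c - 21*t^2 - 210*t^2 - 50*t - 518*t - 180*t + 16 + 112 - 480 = -22*c^2 - 220*c - 231*t^2 + t*(-143*c - 748) - 352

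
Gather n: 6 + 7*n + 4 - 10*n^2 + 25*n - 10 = -10*n^2 + 32*n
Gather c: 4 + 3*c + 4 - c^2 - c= -c^2 + 2*c + 8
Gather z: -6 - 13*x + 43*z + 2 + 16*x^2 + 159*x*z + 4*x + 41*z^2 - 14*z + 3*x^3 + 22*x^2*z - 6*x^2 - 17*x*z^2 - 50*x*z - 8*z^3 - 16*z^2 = 3*x^3 + 10*x^2 - 9*x - 8*z^3 + z^2*(25 - 17*x) + z*(22*x^2 + 109*x + 29) - 4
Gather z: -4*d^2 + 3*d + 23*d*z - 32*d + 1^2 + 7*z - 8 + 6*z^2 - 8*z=-4*d^2 - 29*d + 6*z^2 + z*(23*d - 1) - 7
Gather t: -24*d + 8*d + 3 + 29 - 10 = 22 - 16*d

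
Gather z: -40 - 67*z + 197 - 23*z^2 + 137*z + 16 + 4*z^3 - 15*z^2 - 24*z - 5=4*z^3 - 38*z^2 + 46*z + 168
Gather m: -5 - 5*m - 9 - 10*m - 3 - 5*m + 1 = -20*m - 16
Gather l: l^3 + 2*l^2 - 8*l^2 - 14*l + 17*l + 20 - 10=l^3 - 6*l^2 + 3*l + 10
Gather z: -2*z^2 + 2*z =-2*z^2 + 2*z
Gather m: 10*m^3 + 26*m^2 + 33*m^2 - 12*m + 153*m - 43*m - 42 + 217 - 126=10*m^3 + 59*m^2 + 98*m + 49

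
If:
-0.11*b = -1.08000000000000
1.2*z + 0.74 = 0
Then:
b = 9.82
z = -0.62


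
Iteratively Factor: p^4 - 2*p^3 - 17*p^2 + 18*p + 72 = (p + 2)*(p^3 - 4*p^2 - 9*p + 36) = (p - 4)*(p + 2)*(p^2 - 9) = (p - 4)*(p - 3)*(p + 2)*(p + 3)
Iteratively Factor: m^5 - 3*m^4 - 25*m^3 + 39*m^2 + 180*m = (m - 4)*(m^4 + m^3 - 21*m^2 - 45*m) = (m - 5)*(m - 4)*(m^3 + 6*m^2 + 9*m) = (m - 5)*(m - 4)*(m + 3)*(m^2 + 3*m) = (m - 5)*(m - 4)*(m + 3)^2*(m)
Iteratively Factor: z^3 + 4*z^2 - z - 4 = (z + 4)*(z^2 - 1) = (z + 1)*(z + 4)*(z - 1)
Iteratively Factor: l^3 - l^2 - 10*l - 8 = (l + 2)*(l^2 - 3*l - 4) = (l - 4)*(l + 2)*(l + 1)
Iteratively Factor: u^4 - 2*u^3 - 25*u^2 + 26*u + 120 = (u + 2)*(u^3 - 4*u^2 - 17*u + 60) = (u - 5)*(u + 2)*(u^2 + u - 12) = (u - 5)*(u - 3)*(u + 2)*(u + 4)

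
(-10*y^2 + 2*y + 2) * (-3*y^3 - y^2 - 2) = 30*y^5 + 4*y^4 - 8*y^3 + 18*y^2 - 4*y - 4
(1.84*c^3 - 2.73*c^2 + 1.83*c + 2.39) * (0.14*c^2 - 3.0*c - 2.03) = 0.2576*c^5 - 5.9022*c^4 + 4.711*c^3 + 0.386499999999999*c^2 - 10.8849*c - 4.8517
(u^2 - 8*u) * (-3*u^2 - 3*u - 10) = -3*u^4 + 21*u^3 + 14*u^2 + 80*u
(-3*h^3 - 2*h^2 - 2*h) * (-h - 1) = 3*h^4 + 5*h^3 + 4*h^2 + 2*h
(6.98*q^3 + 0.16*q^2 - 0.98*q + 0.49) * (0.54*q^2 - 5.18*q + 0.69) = 3.7692*q^5 - 36.07*q^4 + 3.4582*q^3 + 5.4514*q^2 - 3.2144*q + 0.3381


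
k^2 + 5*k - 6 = (k - 1)*(k + 6)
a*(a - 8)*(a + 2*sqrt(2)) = a^3 - 8*a^2 + 2*sqrt(2)*a^2 - 16*sqrt(2)*a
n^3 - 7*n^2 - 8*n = n*(n - 8)*(n + 1)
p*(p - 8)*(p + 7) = p^3 - p^2 - 56*p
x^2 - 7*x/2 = x*(x - 7/2)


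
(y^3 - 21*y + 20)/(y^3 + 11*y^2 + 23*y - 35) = (y - 4)/(y + 7)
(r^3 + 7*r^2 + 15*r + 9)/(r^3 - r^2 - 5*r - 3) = (r^2 + 6*r + 9)/(r^2 - 2*r - 3)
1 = 1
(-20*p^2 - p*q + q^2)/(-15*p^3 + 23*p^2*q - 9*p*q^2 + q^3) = (4*p + q)/(3*p^2 - 4*p*q + q^2)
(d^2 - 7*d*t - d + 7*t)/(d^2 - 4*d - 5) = (-d^2 + 7*d*t + d - 7*t)/(-d^2 + 4*d + 5)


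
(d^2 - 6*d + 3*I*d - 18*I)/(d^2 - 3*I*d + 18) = (d - 6)/(d - 6*I)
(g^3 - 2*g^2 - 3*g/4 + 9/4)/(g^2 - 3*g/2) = g - 1/2 - 3/(2*g)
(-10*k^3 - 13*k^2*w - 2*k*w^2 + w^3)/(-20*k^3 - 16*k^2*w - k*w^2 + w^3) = (k + w)/(2*k + w)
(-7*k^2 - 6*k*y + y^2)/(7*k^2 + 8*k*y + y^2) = (-7*k + y)/(7*k + y)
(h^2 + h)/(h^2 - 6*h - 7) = h/(h - 7)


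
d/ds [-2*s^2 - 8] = -4*s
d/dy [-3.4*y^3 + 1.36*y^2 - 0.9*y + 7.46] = -10.2*y^2 + 2.72*y - 0.9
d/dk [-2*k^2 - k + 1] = -4*k - 1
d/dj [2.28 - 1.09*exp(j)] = -1.09*exp(j)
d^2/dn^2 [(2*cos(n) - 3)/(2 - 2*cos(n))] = (sin(n)^2 - cos(n) + 1)/(2*(cos(n) - 1)^3)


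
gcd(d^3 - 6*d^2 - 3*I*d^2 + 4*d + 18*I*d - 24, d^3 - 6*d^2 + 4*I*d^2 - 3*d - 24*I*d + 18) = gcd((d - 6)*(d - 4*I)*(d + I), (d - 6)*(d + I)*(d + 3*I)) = d^2 + d*(-6 + I) - 6*I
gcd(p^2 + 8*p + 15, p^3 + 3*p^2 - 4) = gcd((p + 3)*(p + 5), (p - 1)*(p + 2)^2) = 1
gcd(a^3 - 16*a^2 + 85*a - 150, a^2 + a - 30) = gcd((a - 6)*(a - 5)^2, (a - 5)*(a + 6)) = a - 5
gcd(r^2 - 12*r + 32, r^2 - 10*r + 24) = r - 4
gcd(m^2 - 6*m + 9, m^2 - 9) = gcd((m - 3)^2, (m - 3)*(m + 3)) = m - 3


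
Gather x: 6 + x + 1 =x + 7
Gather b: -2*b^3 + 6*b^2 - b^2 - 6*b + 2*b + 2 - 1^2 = -2*b^3 + 5*b^2 - 4*b + 1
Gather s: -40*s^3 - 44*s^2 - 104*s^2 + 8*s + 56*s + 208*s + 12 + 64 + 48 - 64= -40*s^3 - 148*s^2 + 272*s + 60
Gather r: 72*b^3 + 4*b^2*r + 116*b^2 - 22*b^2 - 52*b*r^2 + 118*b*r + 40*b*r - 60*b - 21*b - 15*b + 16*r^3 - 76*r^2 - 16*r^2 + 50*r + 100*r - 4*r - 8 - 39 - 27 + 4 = 72*b^3 + 94*b^2 - 96*b + 16*r^3 + r^2*(-52*b - 92) + r*(4*b^2 + 158*b + 146) - 70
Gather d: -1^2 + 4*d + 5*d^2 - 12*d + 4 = 5*d^2 - 8*d + 3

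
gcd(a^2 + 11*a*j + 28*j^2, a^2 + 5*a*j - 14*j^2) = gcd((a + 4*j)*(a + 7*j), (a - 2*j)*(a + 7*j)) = a + 7*j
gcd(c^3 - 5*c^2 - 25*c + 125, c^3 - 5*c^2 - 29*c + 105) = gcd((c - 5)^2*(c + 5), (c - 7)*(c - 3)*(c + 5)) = c + 5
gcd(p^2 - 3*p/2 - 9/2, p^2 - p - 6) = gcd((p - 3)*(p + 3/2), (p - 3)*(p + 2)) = p - 3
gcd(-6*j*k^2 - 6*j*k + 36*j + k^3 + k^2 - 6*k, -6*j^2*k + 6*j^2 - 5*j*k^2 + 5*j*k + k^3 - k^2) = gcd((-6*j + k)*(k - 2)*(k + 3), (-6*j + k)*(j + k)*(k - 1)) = 6*j - k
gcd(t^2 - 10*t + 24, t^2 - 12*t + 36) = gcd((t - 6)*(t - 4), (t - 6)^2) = t - 6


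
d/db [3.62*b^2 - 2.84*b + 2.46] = 7.24*b - 2.84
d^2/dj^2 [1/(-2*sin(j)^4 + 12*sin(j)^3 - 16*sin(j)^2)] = (8*sin(j)^2 - 69*sin(j) + 200 - 174/sin(j) - 160/sin(j)^2 + 384/sin(j)^3 - 192/sin(j)^4)/((sin(j) - 4)^3*(sin(j) - 2)^3)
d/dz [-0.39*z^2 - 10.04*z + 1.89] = -0.78*z - 10.04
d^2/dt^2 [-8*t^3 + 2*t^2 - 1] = 4 - 48*t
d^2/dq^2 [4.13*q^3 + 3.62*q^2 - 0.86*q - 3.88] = 24.78*q + 7.24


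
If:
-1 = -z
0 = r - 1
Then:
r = 1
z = 1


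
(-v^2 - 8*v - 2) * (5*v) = -5*v^3 - 40*v^2 - 10*v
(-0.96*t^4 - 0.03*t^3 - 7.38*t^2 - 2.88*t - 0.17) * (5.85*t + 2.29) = -5.616*t^5 - 2.3739*t^4 - 43.2417*t^3 - 33.7482*t^2 - 7.5897*t - 0.3893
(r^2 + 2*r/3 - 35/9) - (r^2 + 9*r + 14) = -25*r/3 - 161/9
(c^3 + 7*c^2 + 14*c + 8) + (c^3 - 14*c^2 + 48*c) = 2*c^3 - 7*c^2 + 62*c + 8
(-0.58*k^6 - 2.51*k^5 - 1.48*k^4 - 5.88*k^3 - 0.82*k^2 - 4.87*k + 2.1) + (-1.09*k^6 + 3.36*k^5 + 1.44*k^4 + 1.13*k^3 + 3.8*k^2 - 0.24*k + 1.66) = -1.67*k^6 + 0.85*k^5 - 0.04*k^4 - 4.75*k^3 + 2.98*k^2 - 5.11*k + 3.76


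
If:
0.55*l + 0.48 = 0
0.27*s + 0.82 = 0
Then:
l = -0.87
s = -3.04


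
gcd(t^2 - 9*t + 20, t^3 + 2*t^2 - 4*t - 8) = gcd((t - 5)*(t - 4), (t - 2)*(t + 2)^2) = 1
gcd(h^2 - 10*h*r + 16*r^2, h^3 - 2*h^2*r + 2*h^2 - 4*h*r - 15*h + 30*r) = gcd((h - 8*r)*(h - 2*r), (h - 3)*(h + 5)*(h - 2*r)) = -h + 2*r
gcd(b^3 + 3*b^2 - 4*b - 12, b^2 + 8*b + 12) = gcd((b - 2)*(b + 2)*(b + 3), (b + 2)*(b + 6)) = b + 2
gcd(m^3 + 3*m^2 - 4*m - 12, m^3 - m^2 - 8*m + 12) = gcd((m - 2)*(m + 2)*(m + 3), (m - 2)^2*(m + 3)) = m^2 + m - 6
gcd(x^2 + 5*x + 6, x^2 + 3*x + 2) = x + 2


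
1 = 1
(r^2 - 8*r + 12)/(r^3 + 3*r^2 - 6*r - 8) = (r - 6)/(r^2 + 5*r + 4)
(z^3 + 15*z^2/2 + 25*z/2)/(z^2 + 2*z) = (2*z^2 + 15*z + 25)/(2*(z + 2))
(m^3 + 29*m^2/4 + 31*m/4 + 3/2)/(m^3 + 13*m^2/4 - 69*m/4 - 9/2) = (m + 1)/(m - 3)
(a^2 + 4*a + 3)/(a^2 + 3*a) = (a + 1)/a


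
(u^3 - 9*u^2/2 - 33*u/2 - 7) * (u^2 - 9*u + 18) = u^5 - 27*u^4/2 + 42*u^3 + 121*u^2/2 - 234*u - 126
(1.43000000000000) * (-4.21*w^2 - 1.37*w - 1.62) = -6.0203*w^2 - 1.9591*w - 2.3166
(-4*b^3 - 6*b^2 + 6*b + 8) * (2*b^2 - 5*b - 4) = -8*b^5 + 8*b^4 + 58*b^3 + 10*b^2 - 64*b - 32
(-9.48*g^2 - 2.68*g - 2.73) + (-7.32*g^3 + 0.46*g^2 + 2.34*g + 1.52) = -7.32*g^3 - 9.02*g^2 - 0.34*g - 1.21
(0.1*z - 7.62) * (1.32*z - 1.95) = 0.132*z^2 - 10.2534*z + 14.859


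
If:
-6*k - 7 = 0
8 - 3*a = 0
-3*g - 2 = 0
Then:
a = 8/3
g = -2/3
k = -7/6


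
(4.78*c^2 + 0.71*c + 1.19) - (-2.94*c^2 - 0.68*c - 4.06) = 7.72*c^2 + 1.39*c + 5.25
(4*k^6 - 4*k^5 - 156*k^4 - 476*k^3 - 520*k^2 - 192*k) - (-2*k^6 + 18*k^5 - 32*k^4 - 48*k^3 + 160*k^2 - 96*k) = 6*k^6 - 22*k^5 - 124*k^4 - 428*k^3 - 680*k^2 - 96*k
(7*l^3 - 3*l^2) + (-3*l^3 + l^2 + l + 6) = 4*l^3 - 2*l^2 + l + 6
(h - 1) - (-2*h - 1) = 3*h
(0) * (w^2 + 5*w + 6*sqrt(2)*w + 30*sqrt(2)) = 0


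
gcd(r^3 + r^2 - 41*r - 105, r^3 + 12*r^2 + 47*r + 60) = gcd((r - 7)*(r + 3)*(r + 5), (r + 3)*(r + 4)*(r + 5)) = r^2 + 8*r + 15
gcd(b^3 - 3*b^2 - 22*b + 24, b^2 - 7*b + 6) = b^2 - 7*b + 6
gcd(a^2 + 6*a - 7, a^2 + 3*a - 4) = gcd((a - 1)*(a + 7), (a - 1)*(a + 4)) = a - 1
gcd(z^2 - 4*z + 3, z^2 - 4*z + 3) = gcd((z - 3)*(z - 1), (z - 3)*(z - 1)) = z^2 - 4*z + 3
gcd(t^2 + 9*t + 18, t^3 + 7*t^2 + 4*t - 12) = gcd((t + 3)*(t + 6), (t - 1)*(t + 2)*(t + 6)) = t + 6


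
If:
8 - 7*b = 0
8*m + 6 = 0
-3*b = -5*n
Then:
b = 8/7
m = -3/4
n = 24/35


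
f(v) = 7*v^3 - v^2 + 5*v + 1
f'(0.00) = 5.00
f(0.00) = 1.00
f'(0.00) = 5.00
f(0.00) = 1.00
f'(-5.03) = 546.38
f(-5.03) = -940.30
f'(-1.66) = 66.19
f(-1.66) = -42.08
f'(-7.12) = 1083.82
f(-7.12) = -2611.90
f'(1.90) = 77.01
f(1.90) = 54.90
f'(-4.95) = 529.45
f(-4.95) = -897.26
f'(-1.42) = 50.18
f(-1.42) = -28.16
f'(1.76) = 66.53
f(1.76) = 44.86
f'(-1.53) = 57.22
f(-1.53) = -34.06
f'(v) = 21*v^2 - 2*v + 5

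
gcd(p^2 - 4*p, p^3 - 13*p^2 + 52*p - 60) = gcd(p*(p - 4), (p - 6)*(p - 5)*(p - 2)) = 1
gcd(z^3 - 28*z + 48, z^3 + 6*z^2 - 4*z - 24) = z^2 + 4*z - 12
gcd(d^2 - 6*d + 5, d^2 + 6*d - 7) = d - 1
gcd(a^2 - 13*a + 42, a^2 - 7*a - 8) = 1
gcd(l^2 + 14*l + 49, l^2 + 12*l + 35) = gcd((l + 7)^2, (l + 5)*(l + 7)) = l + 7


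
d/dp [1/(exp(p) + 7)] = -exp(p)/(exp(p) + 7)^2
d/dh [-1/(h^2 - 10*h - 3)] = 2*(h - 5)/(-h^2 + 10*h + 3)^2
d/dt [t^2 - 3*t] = 2*t - 3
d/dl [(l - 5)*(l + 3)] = 2*l - 2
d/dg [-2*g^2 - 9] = -4*g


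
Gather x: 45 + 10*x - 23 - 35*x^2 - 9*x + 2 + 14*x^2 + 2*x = -21*x^2 + 3*x + 24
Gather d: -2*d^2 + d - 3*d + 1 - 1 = -2*d^2 - 2*d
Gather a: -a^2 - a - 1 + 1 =-a^2 - a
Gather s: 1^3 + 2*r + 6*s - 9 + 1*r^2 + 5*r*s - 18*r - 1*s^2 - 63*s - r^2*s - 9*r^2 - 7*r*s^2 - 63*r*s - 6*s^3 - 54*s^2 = -8*r^2 - 16*r - 6*s^3 + s^2*(-7*r - 55) + s*(-r^2 - 58*r - 57) - 8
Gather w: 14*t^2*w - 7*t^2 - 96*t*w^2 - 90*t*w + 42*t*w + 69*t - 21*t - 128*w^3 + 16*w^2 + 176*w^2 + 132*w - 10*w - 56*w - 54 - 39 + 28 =-7*t^2 + 48*t - 128*w^3 + w^2*(192 - 96*t) + w*(14*t^2 - 48*t + 66) - 65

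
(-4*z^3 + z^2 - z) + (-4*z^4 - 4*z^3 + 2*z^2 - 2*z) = -4*z^4 - 8*z^3 + 3*z^2 - 3*z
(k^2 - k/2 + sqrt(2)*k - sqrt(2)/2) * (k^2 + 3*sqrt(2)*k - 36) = k^4 - k^3/2 + 4*sqrt(2)*k^3 - 30*k^2 - 2*sqrt(2)*k^2 - 36*sqrt(2)*k + 15*k + 18*sqrt(2)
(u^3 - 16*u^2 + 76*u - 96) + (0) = u^3 - 16*u^2 + 76*u - 96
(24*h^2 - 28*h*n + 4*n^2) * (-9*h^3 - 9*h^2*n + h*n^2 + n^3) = -216*h^5 + 36*h^4*n + 240*h^3*n^2 - 40*h^2*n^3 - 24*h*n^4 + 4*n^5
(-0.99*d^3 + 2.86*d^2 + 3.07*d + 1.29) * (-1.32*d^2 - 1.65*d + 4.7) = 1.3068*d^5 - 2.1417*d^4 - 13.4244*d^3 + 6.6737*d^2 + 12.3005*d + 6.063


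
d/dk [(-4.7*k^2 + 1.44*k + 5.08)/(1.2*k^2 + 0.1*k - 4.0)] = (-2.198*k^2 + 25.408*k - 6.268)/(1.44*k^4 + 0.24*k^3 - 9.59*k^2 - 0.8*k + 16.0)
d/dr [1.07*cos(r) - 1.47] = -1.07*sin(r)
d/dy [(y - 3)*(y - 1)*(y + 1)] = 3*y^2 - 6*y - 1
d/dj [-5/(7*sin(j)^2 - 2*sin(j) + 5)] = 10*(7*sin(j) - 1)*cos(j)/(7*sin(j)^2 - 2*sin(j) + 5)^2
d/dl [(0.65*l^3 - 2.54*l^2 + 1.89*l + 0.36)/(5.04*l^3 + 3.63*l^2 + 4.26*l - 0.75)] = (15.1611*l^4 - 13.5132*l^3 - 24.5868*l^2 + 1.1964*l - 2.9511)/(25.4016*l^6 + 36.5904*l^5 + 56.1177*l^4 + 23.3676*l^3 + 12.7026*l^2 - 6.39*l + 0.5625)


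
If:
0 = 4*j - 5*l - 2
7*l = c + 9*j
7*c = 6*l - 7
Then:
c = -227/143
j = -51/143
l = -98/143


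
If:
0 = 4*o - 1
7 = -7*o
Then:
No Solution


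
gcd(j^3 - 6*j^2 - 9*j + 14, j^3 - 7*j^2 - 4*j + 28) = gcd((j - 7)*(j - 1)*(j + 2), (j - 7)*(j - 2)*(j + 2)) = j^2 - 5*j - 14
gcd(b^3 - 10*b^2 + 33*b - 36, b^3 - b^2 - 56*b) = 1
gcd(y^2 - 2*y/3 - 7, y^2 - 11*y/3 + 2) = y - 3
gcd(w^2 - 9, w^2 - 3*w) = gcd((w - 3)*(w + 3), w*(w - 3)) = w - 3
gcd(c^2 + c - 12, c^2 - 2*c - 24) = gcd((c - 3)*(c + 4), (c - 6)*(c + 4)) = c + 4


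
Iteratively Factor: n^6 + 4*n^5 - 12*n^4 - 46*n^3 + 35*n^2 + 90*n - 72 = (n - 3)*(n^5 + 7*n^4 + 9*n^3 - 19*n^2 - 22*n + 24) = (n - 3)*(n + 2)*(n^4 + 5*n^3 - n^2 - 17*n + 12) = (n - 3)*(n - 1)*(n + 2)*(n^3 + 6*n^2 + 5*n - 12) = (n - 3)*(n - 1)*(n + 2)*(n + 3)*(n^2 + 3*n - 4) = (n - 3)*(n - 1)*(n + 2)*(n + 3)*(n + 4)*(n - 1)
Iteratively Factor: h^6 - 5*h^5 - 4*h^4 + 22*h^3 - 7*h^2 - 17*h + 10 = (h - 1)*(h^5 - 4*h^4 - 8*h^3 + 14*h^2 + 7*h - 10) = (h - 1)^2*(h^4 - 3*h^3 - 11*h^2 + 3*h + 10) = (h - 5)*(h - 1)^2*(h^3 + 2*h^2 - h - 2) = (h - 5)*(h - 1)^2*(h + 1)*(h^2 + h - 2) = (h - 5)*(h - 1)^3*(h + 1)*(h + 2)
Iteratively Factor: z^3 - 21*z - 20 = (z + 1)*(z^2 - z - 20) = (z + 1)*(z + 4)*(z - 5)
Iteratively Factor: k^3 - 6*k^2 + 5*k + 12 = (k + 1)*(k^2 - 7*k + 12) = (k - 3)*(k + 1)*(k - 4)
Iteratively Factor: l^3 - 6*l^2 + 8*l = (l - 4)*(l^2 - 2*l) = (l - 4)*(l - 2)*(l)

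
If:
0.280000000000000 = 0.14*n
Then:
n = 2.00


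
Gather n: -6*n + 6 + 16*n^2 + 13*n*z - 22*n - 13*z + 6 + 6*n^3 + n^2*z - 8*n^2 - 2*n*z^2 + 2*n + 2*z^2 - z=6*n^3 + n^2*(z + 8) + n*(-2*z^2 + 13*z - 26) + 2*z^2 - 14*z + 12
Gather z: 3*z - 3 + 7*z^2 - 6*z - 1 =7*z^2 - 3*z - 4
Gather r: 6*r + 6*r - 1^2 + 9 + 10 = 12*r + 18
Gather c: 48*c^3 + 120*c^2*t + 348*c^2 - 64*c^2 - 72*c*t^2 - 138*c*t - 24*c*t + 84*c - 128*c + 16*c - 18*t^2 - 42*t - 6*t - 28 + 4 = 48*c^3 + c^2*(120*t + 284) + c*(-72*t^2 - 162*t - 28) - 18*t^2 - 48*t - 24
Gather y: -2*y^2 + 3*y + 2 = -2*y^2 + 3*y + 2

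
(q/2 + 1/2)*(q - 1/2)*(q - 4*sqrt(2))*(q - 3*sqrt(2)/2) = q^4/2 - 11*sqrt(2)*q^3/4 + q^3/4 - 11*sqrt(2)*q^2/8 + 23*q^2/4 + 11*sqrt(2)*q/8 + 3*q - 3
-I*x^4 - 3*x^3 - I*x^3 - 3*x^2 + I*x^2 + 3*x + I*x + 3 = (x + 1)^2*(x - 3*I)*(-I*x + I)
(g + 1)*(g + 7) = g^2 + 8*g + 7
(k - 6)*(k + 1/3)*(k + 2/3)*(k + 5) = k^4 - 277*k^2/9 - 272*k/9 - 20/3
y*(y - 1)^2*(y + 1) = y^4 - y^3 - y^2 + y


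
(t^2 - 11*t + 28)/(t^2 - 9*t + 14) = (t - 4)/(t - 2)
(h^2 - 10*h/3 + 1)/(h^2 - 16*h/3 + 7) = (3*h - 1)/(3*h - 7)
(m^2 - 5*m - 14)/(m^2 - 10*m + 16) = (m^2 - 5*m - 14)/(m^2 - 10*m + 16)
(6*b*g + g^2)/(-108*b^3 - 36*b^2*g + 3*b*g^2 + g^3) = -g/(18*b^2 + 3*b*g - g^2)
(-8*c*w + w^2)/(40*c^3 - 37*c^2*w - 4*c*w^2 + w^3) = w/(-5*c^2 + 4*c*w + w^2)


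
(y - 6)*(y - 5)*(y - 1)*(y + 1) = y^4 - 11*y^3 + 29*y^2 + 11*y - 30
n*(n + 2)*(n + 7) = n^3 + 9*n^2 + 14*n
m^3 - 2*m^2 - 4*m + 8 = (m - 2)^2*(m + 2)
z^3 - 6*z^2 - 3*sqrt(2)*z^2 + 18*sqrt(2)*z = z*(z - 6)*(z - 3*sqrt(2))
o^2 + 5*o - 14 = (o - 2)*(o + 7)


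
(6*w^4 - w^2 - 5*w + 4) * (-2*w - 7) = -12*w^5 - 42*w^4 + 2*w^3 + 17*w^2 + 27*w - 28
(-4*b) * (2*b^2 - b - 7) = -8*b^3 + 4*b^2 + 28*b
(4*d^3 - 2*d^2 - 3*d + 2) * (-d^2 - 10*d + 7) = -4*d^5 - 38*d^4 + 51*d^3 + 14*d^2 - 41*d + 14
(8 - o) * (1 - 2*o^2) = 2*o^3 - 16*o^2 - o + 8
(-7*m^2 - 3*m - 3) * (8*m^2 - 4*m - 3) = -56*m^4 + 4*m^3 + 9*m^2 + 21*m + 9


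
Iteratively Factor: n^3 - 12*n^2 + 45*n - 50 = (n - 2)*(n^2 - 10*n + 25) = (n - 5)*(n - 2)*(n - 5)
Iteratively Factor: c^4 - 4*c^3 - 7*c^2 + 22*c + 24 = (c + 1)*(c^3 - 5*c^2 - 2*c + 24) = (c + 1)*(c + 2)*(c^2 - 7*c + 12) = (c - 4)*(c + 1)*(c + 2)*(c - 3)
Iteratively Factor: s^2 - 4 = (s - 2)*(s + 2)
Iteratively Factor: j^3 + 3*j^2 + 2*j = (j + 1)*(j^2 + 2*j) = (j + 1)*(j + 2)*(j)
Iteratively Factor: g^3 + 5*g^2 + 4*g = (g + 4)*(g^2 + g) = g*(g + 4)*(g + 1)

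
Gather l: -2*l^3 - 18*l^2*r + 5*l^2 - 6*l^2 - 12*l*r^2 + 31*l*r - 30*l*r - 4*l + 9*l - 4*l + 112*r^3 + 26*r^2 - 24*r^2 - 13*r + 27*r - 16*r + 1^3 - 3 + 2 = -2*l^3 + l^2*(-18*r - 1) + l*(-12*r^2 + r + 1) + 112*r^3 + 2*r^2 - 2*r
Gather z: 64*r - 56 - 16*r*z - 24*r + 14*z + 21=40*r + z*(14 - 16*r) - 35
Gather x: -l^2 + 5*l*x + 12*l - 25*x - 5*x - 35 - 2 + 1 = -l^2 + 12*l + x*(5*l - 30) - 36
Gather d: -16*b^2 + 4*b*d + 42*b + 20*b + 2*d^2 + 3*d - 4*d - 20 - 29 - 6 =-16*b^2 + 62*b + 2*d^2 + d*(4*b - 1) - 55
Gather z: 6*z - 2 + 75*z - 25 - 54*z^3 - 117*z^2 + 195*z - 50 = -54*z^3 - 117*z^2 + 276*z - 77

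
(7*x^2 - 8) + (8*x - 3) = 7*x^2 + 8*x - 11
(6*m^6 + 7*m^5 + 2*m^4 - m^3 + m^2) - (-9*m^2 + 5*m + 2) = 6*m^6 + 7*m^5 + 2*m^4 - m^3 + 10*m^2 - 5*m - 2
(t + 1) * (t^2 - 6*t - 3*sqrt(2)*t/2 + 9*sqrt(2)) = t^3 - 5*t^2 - 3*sqrt(2)*t^2/2 - 6*t + 15*sqrt(2)*t/2 + 9*sqrt(2)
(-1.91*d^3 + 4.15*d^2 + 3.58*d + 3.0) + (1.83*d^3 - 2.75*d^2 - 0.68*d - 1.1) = -0.0799999999999998*d^3 + 1.4*d^2 + 2.9*d + 1.9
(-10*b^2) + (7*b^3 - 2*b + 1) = 7*b^3 - 10*b^2 - 2*b + 1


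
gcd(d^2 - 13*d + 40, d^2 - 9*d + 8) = d - 8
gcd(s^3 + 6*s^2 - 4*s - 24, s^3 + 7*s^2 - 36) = s^2 + 4*s - 12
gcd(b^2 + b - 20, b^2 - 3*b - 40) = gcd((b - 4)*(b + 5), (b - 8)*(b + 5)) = b + 5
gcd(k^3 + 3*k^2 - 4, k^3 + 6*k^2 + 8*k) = k + 2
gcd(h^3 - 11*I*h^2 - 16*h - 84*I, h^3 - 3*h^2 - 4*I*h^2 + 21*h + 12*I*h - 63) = h - 7*I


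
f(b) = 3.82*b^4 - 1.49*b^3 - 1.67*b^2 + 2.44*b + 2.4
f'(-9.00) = -11468.69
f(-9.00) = 25994.40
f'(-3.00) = -440.33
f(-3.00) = 329.70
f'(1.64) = 52.34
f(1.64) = 22.97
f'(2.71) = 264.67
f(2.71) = 173.13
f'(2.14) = 124.57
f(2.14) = 65.49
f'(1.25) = 21.12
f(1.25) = 9.26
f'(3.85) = 795.30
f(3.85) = 741.29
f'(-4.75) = -1720.14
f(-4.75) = 2057.45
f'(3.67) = 685.28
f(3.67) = 608.20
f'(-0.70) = -2.65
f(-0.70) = 1.30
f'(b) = 15.28*b^3 - 4.47*b^2 - 3.34*b + 2.44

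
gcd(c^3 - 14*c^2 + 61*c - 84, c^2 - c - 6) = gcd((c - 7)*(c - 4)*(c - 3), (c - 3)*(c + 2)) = c - 3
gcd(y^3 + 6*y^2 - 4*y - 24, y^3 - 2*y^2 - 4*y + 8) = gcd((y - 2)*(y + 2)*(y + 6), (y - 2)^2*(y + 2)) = y^2 - 4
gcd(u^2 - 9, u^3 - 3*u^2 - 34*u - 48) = u + 3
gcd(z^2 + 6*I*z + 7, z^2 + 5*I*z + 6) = z - I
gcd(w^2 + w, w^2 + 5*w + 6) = 1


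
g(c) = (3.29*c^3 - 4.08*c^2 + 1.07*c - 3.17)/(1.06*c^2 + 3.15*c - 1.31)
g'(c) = (-2.12*c - 3.15)*(3.29*c^3 - 4.08*c^2 + 1.07*c - 3.17)/(1.06*c^2 + 3.15*c - 1.31)^2 + (9.87*c^2 - 8.16*c + 1.07)/(1.06*c^2 + 3.15*c - 1.31) = (3.4874*c^4 + 20.727*c^3 - 26.9159*c^2 + 17.41*c + 8.5838)/(1.1236*c^4 + 6.678*c^3 + 7.1453*c^2 - 8.253*c + 1.7161)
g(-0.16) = 1.94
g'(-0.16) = 1.57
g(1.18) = -0.56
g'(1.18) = 2.15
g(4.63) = 6.69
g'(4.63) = 2.45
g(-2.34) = 24.39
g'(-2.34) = -41.15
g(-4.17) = -79.55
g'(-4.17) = -61.69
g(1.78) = 0.57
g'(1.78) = 1.81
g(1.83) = 0.66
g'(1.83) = 1.82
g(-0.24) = 1.85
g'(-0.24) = 0.64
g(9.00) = 18.37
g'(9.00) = 2.82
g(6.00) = 10.17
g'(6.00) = 2.62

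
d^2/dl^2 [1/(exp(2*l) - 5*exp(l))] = ((5 - 4*exp(l))*(exp(l) - 5) + 2*(2*exp(l) - 5)^2)*exp(-l)/(exp(l) - 5)^3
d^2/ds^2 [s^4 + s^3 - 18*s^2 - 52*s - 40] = 12*s^2 + 6*s - 36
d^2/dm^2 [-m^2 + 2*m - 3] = -2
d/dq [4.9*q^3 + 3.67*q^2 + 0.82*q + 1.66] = 14.7*q^2 + 7.34*q + 0.82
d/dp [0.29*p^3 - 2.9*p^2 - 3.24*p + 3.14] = 0.87*p^2 - 5.8*p - 3.24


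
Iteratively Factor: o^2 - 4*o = (o - 4)*(o)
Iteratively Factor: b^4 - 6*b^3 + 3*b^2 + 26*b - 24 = (b - 4)*(b^3 - 2*b^2 - 5*b + 6) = (b - 4)*(b + 2)*(b^2 - 4*b + 3) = (b - 4)*(b - 3)*(b + 2)*(b - 1)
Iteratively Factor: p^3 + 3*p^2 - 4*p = (p + 4)*(p^2 - p) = (p - 1)*(p + 4)*(p)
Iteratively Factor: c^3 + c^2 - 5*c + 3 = (c - 1)*(c^2 + 2*c - 3) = (c - 1)*(c + 3)*(c - 1)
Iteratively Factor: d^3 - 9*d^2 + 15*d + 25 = (d - 5)*(d^2 - 4*d - 5) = (d - 5)^2*(d + 1)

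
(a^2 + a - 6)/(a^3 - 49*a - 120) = (a - 2)/(a^2 - 3*a - 40)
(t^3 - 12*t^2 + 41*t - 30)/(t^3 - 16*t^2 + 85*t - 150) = (t - 1)/(t - 5)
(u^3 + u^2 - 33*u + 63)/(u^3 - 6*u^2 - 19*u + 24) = (u^3 + u^2 - 33*u + 63)/(u^3 - 6*u^2 - 19*u + 24)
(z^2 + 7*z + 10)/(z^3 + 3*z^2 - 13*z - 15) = (z + 2)/(z^2 - 2*z - 3)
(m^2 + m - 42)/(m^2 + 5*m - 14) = (m - 6)/(m - 2)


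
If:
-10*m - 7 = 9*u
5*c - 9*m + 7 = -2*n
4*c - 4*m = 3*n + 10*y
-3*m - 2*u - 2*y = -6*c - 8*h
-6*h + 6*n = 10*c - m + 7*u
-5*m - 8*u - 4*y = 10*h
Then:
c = -14343/16384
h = 16527/32768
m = -1513/16384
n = -28295/16384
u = -5531/8192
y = 6713/32768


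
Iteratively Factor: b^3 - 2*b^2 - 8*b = (b - 4)*(b^2 + 2*b) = (b - 4)*(b + 2)*(b)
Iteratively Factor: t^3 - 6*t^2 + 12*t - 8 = (t - 2)*(t^2 - 4*t + 4) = (t - 2)^2*(t - 2)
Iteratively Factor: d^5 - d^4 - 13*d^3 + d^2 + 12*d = (d)*(d^4 - d^3 - 13*d^2 + d + 12) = d*(d - 1)*(d^3 - 13*d - 12) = d*(d - 1)*(d + 3)*(d^2 - 3*d - 4) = d*(d - 1)*(d + 1)*(d + 3)*(d - 4)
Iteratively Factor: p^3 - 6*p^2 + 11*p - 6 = (p - 1)*(p^2 - 5*p + 6) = (p - 2)*(p - 1)*(p - 3)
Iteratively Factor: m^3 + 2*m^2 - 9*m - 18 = (m - 3)*(m^2 + 5*m + 6) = (m - 3)*(m + 2)*(m + 3)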